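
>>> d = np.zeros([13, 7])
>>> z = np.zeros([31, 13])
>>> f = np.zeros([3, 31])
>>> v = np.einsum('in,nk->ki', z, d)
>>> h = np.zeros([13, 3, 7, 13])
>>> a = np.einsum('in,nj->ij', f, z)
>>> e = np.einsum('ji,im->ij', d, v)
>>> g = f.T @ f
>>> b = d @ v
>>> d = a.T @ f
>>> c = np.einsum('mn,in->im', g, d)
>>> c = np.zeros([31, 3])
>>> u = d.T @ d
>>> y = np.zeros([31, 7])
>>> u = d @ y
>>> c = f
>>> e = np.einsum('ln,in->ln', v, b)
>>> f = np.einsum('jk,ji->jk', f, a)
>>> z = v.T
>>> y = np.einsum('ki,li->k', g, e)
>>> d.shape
(13, 31)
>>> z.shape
(31, 7)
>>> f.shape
(3, 31)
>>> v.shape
(7, 31)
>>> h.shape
(13, 3, 7, 13)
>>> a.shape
(3, 13)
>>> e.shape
(7, 31)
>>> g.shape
(31, 31)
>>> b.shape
(13, 31)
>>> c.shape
(3, 31)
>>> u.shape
(13, 7)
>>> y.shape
(31,)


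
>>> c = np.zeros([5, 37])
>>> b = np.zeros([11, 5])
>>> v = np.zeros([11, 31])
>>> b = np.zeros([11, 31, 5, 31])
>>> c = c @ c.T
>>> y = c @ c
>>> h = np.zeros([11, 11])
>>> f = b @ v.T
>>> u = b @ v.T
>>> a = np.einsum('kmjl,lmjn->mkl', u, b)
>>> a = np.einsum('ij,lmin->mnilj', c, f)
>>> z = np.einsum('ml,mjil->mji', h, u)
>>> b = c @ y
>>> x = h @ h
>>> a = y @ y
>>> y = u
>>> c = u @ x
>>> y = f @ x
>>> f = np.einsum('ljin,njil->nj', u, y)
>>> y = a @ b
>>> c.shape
(11, 31, 5, 11)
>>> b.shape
(5, 5)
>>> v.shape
(11, 31)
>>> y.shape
(5, 5)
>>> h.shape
(11, 11)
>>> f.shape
(11, 31)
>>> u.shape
(11, 31, 5, 11)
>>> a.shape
(5, 5)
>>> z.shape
(11, 31, 5)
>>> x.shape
(11, 11)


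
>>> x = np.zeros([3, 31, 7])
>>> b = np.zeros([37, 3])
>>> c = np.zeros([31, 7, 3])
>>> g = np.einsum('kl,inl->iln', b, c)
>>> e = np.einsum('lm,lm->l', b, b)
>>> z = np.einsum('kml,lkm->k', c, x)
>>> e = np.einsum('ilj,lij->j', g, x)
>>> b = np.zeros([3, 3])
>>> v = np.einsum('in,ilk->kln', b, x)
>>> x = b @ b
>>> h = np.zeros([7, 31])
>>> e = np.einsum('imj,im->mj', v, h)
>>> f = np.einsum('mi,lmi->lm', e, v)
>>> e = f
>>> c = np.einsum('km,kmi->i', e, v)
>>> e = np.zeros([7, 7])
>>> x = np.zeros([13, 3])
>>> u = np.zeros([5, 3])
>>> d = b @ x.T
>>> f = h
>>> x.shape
(13, 3)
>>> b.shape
(3, 3)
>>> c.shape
(3,)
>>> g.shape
(31, 3, 7)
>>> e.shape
(7, 7)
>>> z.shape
(31,)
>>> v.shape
(7, 31, 3)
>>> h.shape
(7, 31)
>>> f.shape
(7, 31)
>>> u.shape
(5, 3)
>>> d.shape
(3, 13)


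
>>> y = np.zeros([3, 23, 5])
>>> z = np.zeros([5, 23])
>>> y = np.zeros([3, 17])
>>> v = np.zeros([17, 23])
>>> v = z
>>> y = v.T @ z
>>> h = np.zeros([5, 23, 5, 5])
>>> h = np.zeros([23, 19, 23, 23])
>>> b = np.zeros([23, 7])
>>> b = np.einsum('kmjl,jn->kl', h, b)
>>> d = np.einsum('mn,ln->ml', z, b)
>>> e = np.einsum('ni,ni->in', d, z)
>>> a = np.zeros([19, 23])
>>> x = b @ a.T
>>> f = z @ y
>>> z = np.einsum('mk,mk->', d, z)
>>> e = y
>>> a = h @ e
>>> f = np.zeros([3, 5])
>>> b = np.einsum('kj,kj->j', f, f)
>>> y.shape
(23, 23)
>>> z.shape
()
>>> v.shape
(5, 23)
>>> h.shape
(23, 19, 23, 23)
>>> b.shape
(5,)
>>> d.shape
(5, 23)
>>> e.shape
(23, 23)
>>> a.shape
(23, 19, 23, 23)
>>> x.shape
(23, 19)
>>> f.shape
(3, 5)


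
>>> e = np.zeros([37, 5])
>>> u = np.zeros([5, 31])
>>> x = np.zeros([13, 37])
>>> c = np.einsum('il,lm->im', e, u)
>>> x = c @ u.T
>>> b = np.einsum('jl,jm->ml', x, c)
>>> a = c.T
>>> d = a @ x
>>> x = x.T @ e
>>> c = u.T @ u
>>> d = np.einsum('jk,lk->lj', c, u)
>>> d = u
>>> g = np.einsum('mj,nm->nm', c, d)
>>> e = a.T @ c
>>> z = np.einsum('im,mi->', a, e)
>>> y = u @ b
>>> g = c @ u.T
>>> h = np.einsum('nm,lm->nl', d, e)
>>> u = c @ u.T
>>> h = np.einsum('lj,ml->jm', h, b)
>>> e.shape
(37, 31)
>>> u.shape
(31, 5)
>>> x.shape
(5, 5)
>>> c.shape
(31, 31)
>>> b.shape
(31, 5)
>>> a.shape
(31, 37)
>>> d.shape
(5, 31)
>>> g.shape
(31, 5)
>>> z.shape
()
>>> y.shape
(5, 5)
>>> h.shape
(37, 31)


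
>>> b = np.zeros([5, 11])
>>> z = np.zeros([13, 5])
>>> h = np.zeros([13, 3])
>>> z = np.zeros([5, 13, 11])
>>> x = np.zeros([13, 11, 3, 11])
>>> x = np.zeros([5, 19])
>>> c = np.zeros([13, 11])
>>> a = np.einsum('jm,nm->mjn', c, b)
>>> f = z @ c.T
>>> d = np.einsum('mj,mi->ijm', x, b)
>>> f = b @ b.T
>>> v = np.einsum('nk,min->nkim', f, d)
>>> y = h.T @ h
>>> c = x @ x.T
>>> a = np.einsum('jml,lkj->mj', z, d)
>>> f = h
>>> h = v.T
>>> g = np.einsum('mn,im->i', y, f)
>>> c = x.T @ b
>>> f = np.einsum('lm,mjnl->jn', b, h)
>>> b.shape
(5, 11)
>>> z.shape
(5, 13, 11)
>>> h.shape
(11, 19, 5, 5)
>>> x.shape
(5, 19)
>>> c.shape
(19, 11)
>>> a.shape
(13, 5)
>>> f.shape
(19, 5)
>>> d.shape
(11, 19, 5)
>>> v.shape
(5, 5, 19, 11)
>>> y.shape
(3, 3)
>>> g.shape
(13,)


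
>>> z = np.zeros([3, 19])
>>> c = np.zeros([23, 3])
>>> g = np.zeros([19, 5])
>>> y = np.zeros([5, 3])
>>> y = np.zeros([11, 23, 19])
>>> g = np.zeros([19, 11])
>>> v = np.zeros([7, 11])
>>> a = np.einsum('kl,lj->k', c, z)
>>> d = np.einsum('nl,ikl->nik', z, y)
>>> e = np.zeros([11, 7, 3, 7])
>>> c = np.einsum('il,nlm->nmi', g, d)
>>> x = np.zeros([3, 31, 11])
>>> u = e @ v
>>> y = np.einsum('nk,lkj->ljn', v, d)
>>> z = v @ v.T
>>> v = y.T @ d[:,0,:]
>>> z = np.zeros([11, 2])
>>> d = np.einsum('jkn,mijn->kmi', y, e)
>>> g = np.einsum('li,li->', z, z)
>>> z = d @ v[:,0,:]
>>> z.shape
(23, 11, 23)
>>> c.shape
(3, 23, 19)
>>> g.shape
()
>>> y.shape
(3, 23, 7)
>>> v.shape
(7, 23, 23)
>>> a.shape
(23,)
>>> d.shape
(23, 11, 7)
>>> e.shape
(11, 7, 3, 7)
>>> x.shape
(3, 31, 11)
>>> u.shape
(11, 7, 3, 11)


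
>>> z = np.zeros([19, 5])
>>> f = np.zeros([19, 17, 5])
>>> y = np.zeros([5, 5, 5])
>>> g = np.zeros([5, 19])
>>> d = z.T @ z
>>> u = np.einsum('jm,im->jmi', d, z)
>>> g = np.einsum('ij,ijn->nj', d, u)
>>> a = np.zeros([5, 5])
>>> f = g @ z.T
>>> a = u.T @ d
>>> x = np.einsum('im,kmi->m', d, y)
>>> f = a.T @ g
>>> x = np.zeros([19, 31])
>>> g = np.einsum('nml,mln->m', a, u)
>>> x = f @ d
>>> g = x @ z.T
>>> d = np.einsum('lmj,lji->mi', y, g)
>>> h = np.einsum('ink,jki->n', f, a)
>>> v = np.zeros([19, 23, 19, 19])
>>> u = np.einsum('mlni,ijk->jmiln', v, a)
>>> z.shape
(19, 5)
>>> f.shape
(5, 5, 5)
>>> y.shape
(5, 5, 5)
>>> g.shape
(5, 5, 19)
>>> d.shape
(5, 19)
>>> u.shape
(5, 19, 19, 23, 19)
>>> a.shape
(19, 5, 5)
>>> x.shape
(5, 5, 5)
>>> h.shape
(5,)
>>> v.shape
(19, 23, 19, 19)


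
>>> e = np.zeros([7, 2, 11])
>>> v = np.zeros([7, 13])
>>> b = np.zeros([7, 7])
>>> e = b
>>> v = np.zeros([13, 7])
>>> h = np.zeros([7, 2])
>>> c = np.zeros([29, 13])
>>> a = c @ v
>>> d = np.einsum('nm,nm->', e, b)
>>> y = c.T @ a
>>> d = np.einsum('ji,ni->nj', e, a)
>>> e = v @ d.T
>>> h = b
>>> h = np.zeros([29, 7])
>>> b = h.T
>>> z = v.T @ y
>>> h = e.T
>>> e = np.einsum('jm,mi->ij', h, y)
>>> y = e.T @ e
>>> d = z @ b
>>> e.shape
(7, 29)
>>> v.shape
(13, 7)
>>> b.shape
(7, 29)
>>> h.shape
(29, 13)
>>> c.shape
(29, 13)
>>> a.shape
(29, 7)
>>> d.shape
(7, 29)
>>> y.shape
(29, 29)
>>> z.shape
(7, 7)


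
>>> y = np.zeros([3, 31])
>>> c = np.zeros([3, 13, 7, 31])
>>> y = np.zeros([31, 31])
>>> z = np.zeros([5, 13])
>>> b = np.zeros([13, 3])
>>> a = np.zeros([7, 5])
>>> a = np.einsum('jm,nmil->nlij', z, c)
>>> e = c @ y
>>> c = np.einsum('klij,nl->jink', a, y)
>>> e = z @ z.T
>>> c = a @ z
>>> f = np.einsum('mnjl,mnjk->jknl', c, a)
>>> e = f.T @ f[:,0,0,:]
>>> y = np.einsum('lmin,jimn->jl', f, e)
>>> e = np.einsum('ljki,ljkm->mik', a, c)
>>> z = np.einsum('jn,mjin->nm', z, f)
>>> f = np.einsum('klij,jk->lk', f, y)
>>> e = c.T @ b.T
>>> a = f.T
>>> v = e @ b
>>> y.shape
(13, 7)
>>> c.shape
(3, 31, 7, 13)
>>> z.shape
(13, 7)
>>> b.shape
(13, 3)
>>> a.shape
(7, 5)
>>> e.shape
(13, 7, 31, 13)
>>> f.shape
(5, 7)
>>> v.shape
(13, 7, 31, 3)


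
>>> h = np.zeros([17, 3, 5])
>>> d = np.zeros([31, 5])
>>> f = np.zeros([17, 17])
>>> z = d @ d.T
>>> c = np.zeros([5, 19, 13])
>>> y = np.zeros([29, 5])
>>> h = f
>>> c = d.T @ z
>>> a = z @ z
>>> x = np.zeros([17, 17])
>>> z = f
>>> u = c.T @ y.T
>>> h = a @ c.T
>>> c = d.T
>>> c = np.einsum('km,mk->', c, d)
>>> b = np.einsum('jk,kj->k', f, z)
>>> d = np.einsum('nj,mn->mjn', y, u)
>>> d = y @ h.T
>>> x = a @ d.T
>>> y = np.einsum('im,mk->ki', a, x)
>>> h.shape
(31, 5)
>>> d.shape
(29, 31)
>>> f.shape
(17, 17)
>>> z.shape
(17, 17)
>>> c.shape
()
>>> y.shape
(29, 31)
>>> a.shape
(31, 31)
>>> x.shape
(31, 29)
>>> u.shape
(31, 29)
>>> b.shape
(17,)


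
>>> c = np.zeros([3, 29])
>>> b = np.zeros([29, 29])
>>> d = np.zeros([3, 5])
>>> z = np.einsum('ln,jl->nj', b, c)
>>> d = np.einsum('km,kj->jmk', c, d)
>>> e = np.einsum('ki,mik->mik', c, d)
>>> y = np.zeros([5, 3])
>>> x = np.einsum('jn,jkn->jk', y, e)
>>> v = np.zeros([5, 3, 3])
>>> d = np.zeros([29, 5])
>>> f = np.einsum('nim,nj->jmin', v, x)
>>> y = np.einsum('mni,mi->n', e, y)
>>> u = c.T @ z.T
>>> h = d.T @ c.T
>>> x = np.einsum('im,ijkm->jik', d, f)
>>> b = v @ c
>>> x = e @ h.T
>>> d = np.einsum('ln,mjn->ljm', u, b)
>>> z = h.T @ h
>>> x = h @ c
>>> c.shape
(3, 29)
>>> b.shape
(5, 3, 29)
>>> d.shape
(29, 3, 5)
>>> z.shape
(3, 3)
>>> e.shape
(5, 29, 3)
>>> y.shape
(29,)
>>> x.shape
(5, 29)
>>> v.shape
(5, 3, 3)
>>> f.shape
(29, 3, 3, 5)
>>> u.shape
(29, 29)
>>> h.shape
(5, 3)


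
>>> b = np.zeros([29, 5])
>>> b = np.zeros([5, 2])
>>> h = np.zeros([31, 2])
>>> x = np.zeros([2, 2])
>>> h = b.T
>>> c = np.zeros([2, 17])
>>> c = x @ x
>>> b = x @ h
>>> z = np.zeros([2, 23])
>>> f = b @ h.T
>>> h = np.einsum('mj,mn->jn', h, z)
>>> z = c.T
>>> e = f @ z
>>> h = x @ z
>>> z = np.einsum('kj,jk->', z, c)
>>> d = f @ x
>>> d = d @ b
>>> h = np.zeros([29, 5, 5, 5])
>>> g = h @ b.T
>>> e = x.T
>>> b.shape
(2, 5)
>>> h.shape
(29, 5, 5, 5)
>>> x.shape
(2, 2)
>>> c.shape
(2, 2)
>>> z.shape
()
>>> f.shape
(2, 2)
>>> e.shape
(2, 2)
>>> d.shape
(2, 5)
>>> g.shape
(29, 5, 5, 2)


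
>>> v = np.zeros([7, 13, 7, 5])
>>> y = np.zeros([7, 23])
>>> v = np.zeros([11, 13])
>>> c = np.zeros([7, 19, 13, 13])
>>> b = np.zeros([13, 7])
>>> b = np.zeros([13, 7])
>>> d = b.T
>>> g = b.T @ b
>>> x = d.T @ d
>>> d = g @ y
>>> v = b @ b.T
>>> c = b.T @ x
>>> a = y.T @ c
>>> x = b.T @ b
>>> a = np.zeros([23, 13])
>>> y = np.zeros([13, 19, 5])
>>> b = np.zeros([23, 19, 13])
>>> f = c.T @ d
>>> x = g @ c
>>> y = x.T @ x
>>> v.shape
(13, 13)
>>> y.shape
(13, 13)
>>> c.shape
(7, 13)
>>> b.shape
(23, 19, 13)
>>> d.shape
(7, 23)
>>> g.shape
(7, 7)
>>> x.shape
(7, 13)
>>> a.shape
(23, 13)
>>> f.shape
(13, 23)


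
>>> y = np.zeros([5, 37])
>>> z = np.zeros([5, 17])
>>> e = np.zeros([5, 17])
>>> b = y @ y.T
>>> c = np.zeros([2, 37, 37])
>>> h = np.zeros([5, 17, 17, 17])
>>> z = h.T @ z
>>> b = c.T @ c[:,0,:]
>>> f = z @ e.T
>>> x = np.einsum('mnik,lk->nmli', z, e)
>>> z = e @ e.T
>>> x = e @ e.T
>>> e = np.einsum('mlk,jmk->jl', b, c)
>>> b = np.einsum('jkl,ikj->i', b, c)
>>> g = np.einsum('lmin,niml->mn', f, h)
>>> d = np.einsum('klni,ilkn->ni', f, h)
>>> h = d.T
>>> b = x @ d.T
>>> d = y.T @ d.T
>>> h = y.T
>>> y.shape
(5, 37)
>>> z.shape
(5, 5)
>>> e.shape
(2, 37)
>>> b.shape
(5, 17)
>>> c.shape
(2, 37, 37)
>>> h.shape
(37, 5)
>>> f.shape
(17, 17, 17, 5)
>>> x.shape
(5, 5)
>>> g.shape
(17, 5)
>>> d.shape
(37, 17)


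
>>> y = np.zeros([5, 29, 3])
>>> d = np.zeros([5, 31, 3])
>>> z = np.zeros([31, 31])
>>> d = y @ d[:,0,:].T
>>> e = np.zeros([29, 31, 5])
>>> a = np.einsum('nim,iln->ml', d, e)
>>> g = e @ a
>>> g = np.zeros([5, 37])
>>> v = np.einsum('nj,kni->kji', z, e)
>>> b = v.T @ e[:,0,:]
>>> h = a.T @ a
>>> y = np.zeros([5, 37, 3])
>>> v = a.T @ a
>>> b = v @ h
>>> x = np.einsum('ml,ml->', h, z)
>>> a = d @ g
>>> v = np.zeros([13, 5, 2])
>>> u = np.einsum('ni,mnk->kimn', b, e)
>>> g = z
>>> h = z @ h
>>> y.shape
(5, 37, 3)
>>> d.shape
(5, 29, 5)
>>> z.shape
(31, 31)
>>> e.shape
(29, 31, 5)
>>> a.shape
(5, 29, 37)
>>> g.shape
(31, 31)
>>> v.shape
(13, 5, 2)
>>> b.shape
(31, 31)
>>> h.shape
(31, 31)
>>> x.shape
()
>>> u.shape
(5, 31, 29, 31)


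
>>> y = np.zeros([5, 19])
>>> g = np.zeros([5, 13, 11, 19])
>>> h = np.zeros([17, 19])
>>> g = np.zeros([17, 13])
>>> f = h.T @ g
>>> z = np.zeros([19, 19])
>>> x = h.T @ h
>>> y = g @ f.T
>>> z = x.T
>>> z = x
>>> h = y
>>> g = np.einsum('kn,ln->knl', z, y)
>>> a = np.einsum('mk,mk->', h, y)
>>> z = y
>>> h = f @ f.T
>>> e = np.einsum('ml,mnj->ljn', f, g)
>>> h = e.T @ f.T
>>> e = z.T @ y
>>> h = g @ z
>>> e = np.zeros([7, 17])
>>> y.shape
(17, 19)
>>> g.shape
(19, 19, 17)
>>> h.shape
(19, 19, 19)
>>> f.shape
(19, 13)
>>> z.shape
(17, 19)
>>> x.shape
(19, 19)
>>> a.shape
()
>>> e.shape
(7, 17)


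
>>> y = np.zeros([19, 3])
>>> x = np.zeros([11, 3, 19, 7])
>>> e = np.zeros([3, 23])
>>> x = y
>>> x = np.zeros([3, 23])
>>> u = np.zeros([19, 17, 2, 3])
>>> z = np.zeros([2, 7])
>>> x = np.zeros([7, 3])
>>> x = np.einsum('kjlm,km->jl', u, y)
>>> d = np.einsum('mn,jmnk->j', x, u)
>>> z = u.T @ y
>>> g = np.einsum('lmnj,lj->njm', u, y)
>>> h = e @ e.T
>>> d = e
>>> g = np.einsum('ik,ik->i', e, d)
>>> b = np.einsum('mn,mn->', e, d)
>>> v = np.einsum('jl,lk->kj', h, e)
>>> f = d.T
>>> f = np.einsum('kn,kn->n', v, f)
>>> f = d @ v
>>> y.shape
(19, 3)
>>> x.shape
(17, 2)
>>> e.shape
(3, 23)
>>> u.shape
(19, 17, 2, 3)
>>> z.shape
(3, 2, 17, 3)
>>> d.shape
(3, 23)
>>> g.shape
(3,)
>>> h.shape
(3, 3)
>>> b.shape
()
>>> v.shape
(23, 3)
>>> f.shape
(3, 3)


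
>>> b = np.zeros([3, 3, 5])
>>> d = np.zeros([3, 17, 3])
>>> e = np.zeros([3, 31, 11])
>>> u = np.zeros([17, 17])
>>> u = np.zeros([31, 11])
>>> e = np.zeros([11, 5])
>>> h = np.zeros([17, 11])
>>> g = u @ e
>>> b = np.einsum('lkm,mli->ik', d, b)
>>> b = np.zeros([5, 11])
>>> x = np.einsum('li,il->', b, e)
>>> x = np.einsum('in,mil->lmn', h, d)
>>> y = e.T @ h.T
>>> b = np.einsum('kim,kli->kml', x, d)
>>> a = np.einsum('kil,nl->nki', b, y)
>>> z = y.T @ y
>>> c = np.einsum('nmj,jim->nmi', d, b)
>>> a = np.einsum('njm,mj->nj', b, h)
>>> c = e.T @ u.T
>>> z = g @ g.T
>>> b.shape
(3, 11, 17)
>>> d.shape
(3, 17, 3)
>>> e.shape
(11, 5)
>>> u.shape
(31, 11)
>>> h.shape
(17, 11)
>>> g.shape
(31, 5)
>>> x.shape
(3, 3, 11)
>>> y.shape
(5, 17)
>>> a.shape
(3, 11)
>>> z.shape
(31, 31)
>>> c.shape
(5, 31)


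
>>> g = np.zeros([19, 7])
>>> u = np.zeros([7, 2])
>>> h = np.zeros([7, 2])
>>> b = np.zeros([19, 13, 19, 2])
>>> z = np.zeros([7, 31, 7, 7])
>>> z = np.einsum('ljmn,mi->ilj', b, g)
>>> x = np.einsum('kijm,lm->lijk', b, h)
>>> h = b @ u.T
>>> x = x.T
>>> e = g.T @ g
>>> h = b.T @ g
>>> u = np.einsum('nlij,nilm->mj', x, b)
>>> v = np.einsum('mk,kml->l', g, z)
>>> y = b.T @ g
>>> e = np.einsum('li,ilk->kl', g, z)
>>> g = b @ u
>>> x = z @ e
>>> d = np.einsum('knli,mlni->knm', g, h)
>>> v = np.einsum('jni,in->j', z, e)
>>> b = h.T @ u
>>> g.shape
(19, 13, 19, 7)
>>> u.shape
(2, 7)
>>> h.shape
(2, 19, 13, 7)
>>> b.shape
(7, 13, 19, 7)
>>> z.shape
(7, 19, 13)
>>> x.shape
(7, 19, 19)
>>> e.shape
(13, 19)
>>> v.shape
(7,)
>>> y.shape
(2, 19, 13, 7)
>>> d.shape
(19, 13, 2)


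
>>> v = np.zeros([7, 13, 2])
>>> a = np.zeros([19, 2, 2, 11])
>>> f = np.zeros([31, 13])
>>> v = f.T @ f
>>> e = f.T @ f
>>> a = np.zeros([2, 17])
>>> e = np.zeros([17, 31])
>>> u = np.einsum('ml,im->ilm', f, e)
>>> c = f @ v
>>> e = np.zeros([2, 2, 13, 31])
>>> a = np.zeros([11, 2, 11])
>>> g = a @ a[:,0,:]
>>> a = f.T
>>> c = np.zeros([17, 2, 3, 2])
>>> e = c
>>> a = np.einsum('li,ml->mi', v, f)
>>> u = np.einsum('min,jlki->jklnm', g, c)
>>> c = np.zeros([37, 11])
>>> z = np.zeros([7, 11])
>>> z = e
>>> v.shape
(13, 13)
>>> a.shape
(31, 13)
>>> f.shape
(31, 13)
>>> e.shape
(17, 2, 3, 2)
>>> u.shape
(17, 3, 2, 11, 11)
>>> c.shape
(37, 11)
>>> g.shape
(11, 2, 11)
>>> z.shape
(17, 2, 3, 2)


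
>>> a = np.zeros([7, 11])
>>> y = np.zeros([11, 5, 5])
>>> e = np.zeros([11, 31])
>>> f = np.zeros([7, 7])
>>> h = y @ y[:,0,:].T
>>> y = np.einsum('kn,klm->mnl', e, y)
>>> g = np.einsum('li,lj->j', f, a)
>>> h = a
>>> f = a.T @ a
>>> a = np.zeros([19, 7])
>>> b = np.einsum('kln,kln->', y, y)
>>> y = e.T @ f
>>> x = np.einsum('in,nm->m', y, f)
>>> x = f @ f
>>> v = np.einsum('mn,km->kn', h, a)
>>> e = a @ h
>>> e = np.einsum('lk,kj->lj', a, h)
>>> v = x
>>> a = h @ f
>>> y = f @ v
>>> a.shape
(7, 11)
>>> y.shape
(11, 11)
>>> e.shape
(19, 11)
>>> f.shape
(11, 11)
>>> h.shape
(7, 11)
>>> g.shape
(11,)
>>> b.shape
()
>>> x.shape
(11, 11)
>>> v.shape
(11, 11)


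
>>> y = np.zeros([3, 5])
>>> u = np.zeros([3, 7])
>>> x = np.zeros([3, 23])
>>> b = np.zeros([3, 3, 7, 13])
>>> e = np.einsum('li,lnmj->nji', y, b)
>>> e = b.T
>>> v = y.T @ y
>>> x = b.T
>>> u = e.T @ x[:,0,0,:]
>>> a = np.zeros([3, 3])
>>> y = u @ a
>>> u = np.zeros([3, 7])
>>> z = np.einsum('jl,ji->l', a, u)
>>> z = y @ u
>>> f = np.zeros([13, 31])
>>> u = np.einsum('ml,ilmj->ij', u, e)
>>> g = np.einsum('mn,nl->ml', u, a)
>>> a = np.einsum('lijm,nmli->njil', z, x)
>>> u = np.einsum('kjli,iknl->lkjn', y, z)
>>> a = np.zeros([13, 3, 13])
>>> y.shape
(3, 3, 7, 3)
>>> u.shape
(7, 3, 3, 7)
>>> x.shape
(13, 7, 3, 3)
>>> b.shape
(3, 3, 7, 13)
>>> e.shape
(13, 7, 3, 3)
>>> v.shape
(5, 5)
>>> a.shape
(13, 3, 13)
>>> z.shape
(3, 3, 7, 7)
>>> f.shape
(13, 31)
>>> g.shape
(13, 3)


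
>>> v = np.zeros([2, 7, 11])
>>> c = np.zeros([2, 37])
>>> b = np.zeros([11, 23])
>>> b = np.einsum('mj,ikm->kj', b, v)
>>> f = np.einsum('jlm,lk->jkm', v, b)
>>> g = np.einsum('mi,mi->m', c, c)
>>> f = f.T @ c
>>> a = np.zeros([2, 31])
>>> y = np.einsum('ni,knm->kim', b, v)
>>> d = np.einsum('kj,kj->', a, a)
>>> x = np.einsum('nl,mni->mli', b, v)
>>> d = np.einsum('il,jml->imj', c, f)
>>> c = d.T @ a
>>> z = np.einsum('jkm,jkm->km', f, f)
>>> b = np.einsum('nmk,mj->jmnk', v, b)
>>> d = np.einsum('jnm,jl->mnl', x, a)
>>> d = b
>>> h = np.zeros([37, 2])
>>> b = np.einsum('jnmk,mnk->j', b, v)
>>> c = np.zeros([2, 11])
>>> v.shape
(2, 7, 11)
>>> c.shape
(2, 11)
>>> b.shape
(23,)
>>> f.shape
(11, 23, 37)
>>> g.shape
(2,)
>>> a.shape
(2, 31)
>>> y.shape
(2, 23, 11)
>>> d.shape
(23, 7, 2, 11)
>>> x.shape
(2, 23, 11)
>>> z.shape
(23, 37)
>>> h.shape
(37, 2)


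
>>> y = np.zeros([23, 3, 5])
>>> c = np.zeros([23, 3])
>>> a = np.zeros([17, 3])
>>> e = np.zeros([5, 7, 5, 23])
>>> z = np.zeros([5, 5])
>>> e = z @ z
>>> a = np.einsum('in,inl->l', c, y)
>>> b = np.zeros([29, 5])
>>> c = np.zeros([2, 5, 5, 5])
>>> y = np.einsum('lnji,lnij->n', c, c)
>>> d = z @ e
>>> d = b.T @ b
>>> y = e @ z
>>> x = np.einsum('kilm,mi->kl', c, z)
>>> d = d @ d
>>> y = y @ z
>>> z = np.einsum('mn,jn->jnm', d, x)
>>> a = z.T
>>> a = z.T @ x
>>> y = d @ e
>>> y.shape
(5, 5)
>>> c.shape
(2, 5, 5, 5)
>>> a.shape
(5, 5, 5)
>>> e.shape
(5, 5)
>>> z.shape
(2, 5, 5)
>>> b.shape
(29, 5)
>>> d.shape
(5, 5)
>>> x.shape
(2, 5)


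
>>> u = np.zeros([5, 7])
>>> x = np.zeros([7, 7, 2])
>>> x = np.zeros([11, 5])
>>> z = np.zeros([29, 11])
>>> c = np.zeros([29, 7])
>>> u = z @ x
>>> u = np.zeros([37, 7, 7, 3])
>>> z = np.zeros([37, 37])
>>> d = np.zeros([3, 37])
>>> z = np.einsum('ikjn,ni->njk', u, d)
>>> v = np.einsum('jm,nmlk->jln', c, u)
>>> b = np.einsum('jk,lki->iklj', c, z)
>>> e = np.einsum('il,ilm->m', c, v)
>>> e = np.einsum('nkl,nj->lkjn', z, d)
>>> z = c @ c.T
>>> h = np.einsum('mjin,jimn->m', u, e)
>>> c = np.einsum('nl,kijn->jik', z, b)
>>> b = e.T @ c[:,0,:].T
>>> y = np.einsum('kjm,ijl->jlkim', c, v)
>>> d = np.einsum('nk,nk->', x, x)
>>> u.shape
(37, 7, 7, 3)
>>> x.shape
(11, 5)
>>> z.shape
(29, 29)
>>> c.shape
(3, 7, 7)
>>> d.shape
()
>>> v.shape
(29, 7, 37)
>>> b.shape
(3, 37, 7, 3)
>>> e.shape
(7, 7, 37, 3)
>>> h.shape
(37,)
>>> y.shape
(7, 37, 3, 29, 7)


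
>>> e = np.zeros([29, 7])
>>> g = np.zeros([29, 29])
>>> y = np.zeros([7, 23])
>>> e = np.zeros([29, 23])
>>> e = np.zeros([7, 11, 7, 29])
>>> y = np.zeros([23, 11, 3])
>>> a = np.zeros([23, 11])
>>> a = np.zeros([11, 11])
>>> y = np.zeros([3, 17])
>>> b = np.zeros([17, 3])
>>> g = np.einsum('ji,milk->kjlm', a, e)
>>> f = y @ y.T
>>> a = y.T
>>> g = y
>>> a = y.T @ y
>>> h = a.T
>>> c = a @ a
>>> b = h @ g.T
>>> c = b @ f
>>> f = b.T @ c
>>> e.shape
(7, 11, 7, 29)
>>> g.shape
(3, 17)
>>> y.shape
(3, 17)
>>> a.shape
(17, 17)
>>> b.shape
(17, 3)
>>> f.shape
(3, 3)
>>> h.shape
(17, 17)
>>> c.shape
(17, 3)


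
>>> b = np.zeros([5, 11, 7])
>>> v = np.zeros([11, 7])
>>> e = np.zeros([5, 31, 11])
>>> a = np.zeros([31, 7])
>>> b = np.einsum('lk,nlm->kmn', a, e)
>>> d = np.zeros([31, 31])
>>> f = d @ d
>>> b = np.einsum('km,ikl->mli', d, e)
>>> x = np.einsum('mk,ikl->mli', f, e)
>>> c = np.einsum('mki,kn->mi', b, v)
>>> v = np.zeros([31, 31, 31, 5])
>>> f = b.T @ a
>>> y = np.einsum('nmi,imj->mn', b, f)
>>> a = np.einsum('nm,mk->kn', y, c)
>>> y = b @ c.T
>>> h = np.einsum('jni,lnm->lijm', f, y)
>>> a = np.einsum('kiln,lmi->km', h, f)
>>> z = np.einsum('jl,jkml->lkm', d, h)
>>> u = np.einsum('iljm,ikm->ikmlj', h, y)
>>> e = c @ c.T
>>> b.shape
(31, 11, 5)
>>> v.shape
(31, 31, 31, 5)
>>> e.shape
(31, 31)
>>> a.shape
(31, 11)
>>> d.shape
(31, 31)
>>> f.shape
(5, 11, 7)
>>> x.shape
(31, 11, 5)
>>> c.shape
(31, 5)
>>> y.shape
(31, 11, 31)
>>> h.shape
(31, 7, 5, 31)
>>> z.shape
(31, 7, 5)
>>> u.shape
(31, 11, 31, 7, 5)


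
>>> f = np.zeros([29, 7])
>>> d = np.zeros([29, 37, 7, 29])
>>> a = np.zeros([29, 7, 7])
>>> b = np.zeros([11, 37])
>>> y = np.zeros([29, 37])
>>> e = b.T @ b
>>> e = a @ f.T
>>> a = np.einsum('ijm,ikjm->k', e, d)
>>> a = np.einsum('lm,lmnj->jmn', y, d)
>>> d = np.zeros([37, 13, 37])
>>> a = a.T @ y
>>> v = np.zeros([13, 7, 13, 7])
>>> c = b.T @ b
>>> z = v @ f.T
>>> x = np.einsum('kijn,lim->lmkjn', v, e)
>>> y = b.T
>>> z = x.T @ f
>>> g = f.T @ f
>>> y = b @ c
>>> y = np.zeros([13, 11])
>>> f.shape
(29, 7)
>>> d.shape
(37, 13, 37)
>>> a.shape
(7, 37, 37)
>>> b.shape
(11, 37)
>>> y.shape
(13, 11)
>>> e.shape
(29, 7, 29)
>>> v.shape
(13, 7, 13, 7)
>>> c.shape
(37, 37)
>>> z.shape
(7, 13, 13, 29, 7)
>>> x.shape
(29, 29, 13, 13, 7)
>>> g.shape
(7, 7)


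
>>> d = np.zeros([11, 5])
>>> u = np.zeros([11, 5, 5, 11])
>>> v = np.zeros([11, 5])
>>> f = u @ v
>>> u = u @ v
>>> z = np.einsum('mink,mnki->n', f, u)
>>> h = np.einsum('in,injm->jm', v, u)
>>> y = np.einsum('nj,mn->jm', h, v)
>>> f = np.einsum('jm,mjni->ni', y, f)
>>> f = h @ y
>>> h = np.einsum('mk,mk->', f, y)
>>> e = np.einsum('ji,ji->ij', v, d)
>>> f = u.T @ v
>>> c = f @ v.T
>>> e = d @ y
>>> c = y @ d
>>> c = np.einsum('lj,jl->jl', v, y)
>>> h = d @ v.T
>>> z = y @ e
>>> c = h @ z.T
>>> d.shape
(11, 5)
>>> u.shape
(11, 5, 5, 5)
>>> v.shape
(11, 5)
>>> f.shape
(5, 5, 5, 5)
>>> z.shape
(5, 11)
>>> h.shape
(11, 11)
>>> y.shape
(5, 11)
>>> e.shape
(11, 11)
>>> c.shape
(11, 5)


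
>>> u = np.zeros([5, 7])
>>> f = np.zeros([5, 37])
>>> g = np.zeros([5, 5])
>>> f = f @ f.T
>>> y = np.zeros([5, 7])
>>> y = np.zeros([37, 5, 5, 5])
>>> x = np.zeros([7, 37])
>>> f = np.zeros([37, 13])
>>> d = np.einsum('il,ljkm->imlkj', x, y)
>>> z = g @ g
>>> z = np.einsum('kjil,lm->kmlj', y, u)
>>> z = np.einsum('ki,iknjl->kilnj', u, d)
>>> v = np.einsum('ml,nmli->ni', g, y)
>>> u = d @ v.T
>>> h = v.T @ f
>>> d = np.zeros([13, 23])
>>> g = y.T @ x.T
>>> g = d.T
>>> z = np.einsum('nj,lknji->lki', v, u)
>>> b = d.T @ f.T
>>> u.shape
(7, 5, 37, 5, 37)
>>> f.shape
(37, 13)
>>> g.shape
(23, 13)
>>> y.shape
(37, 5, 5, 5)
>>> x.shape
(7, 37)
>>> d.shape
(13, 23)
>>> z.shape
(7, 5, 37)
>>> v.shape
(37, 5)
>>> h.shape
(5, 13)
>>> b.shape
(23, 37)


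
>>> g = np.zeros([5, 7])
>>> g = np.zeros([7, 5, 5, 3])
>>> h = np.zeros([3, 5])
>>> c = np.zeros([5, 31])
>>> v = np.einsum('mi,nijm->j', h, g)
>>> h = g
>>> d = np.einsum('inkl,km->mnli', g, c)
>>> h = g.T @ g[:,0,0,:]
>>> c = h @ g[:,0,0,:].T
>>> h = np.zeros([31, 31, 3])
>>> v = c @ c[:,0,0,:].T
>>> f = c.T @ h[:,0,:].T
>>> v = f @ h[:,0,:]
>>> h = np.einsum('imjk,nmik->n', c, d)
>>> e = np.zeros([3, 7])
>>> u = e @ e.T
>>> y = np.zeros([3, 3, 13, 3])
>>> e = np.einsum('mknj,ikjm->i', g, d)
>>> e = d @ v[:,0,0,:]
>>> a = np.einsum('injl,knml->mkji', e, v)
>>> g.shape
(7, 5, 5, 3)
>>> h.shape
(31,)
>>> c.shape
(3, 5, 5, 7)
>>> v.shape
(7, 5, 5, 3)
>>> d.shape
(31, 5, 3, 7)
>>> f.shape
(7, 5, 5, 31)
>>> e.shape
(31, 5, 3, 3)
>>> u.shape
(3, 3)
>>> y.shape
(3, 3, 13, 3)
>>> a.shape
(5, 7, 3, 31)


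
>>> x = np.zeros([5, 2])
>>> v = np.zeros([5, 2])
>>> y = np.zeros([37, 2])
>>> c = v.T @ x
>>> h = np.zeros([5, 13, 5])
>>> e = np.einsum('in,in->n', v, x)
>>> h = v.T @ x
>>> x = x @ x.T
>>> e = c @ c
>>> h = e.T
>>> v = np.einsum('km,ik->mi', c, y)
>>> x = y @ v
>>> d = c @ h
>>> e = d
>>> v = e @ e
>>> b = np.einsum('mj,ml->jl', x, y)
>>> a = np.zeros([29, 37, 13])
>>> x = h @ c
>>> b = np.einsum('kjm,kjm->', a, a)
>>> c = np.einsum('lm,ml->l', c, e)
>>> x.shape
(2, 2)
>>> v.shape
(2, 2)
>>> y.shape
(37, 2)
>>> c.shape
(2,)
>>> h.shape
(2, 2)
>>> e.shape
(2, 2)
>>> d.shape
(2, 2)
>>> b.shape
()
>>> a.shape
(29, 37, 13)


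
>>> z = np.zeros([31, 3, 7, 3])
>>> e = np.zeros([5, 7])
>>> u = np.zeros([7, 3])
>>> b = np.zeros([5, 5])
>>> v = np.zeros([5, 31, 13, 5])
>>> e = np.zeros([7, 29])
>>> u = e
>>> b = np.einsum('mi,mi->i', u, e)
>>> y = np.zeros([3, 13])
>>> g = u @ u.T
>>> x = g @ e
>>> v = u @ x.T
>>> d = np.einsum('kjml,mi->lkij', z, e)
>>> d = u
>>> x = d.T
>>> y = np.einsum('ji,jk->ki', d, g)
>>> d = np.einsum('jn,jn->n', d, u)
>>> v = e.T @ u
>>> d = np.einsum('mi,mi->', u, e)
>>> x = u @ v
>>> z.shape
(31, 3, 7, 3)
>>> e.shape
(7, 29)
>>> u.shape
(7, 29)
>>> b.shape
(29,)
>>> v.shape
(29, 29)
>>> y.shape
(7, 29)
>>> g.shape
(7, 7)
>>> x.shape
(7, 29)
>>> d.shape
()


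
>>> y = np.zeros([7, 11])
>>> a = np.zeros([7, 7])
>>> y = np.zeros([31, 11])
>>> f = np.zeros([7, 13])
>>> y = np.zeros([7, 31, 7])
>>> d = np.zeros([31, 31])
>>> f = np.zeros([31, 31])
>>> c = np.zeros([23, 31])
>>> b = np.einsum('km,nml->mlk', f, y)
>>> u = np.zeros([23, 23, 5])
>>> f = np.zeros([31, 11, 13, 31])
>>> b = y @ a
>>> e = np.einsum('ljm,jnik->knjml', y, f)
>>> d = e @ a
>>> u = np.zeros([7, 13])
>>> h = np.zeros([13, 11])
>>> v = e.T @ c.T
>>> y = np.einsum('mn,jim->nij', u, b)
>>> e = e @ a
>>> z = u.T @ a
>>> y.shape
(13, 31, 7)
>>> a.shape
(7, 7)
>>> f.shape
(31, 11, 13, 31)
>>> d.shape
(31, 11, 31, 7, 7)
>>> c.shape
(23, 31)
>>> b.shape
(7, 31, 7)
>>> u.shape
(7, 13)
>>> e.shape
(31, 11, 31, 7, 7)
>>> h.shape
(13, 11)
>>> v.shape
(7, 7, 31, 11, 23)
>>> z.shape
(13, 7)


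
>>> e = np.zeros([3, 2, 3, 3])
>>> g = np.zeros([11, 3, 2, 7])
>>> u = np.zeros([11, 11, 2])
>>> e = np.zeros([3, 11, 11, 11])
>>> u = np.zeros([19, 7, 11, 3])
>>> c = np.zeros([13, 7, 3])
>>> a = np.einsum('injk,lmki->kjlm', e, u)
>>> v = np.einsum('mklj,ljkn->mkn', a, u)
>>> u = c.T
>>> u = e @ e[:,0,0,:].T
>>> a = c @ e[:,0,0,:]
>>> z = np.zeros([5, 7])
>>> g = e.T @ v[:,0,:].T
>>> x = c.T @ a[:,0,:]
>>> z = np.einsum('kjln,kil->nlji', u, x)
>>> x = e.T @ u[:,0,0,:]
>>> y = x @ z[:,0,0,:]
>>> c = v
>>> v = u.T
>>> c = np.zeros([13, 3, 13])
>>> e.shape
(3, 11, 11, 11)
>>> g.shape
(11, 11, 11, 11)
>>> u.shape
(3, 11, 11, 3)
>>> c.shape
(13, 3, 13)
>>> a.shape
(13, 7, 11)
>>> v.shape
(3, 11, 11, 3)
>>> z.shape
(3, 11, 11, 7)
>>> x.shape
(11, 11, 11, 3)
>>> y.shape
(11, 11, 11, 7)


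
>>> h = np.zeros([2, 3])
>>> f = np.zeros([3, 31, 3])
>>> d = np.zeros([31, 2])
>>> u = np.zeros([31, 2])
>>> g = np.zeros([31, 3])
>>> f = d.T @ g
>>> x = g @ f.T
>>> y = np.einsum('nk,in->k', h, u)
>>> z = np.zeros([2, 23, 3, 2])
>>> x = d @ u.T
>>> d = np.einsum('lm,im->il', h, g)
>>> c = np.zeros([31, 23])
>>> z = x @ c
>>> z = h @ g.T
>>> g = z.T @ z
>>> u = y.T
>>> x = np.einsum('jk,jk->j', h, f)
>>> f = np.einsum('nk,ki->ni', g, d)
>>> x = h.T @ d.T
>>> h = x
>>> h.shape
(3, 31)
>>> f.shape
(31, 2)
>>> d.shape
(31, 2)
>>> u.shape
(3,)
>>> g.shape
(31, 31)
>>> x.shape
(3, 31)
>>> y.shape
(3,)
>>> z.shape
(2, 31)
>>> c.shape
(31, 23)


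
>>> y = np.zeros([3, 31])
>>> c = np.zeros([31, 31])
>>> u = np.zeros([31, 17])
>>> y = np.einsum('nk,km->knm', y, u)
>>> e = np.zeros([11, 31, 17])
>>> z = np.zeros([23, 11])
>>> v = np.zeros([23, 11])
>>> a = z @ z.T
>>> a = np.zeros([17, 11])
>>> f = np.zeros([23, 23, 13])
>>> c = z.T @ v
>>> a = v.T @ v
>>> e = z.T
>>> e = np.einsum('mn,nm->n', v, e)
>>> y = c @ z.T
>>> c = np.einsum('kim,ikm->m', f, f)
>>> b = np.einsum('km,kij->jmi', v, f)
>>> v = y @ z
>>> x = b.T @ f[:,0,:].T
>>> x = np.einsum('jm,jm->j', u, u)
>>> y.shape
(11, 23)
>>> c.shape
(13,)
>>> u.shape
(31, 17)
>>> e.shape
(11,)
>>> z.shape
(23, 11)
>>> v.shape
(11, 11)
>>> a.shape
(11, 11)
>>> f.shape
(23, 23, 13)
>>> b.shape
(13, 11, 23)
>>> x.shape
(31,)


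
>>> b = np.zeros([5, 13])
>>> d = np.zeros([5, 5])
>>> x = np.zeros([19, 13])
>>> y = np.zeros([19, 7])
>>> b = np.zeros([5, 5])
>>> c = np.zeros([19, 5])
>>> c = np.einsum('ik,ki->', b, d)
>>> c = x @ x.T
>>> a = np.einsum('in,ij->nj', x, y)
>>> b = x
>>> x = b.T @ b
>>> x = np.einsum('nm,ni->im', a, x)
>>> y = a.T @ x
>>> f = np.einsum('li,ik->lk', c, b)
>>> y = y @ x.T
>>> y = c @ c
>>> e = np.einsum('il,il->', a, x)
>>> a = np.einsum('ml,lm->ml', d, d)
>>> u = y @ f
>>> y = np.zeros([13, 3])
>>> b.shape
(19, 13)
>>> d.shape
(5, 5)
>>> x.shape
(13, 7)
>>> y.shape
(13, 3)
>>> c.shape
(19, 19)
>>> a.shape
(5, 5)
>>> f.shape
(19, 13)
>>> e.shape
()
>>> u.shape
(19, 13)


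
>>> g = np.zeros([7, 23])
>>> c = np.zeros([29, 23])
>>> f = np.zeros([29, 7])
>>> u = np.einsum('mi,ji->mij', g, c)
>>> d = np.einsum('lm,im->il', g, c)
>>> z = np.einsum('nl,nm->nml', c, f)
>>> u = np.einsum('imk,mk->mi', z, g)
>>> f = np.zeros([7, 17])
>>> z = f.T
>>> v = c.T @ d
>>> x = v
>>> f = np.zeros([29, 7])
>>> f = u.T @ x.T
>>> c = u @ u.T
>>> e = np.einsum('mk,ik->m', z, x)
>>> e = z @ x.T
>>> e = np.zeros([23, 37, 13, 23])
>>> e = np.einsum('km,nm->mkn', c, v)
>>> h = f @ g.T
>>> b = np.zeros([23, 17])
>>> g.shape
(7, 23)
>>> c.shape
(7, 7)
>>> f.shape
(29, 23)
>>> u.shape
(7, 29)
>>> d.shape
(29, 7)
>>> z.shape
(17, 7)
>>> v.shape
(23, 7)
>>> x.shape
(23, 7)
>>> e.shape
(7, 7, 23)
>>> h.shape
(29, 7)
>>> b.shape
(23, 17)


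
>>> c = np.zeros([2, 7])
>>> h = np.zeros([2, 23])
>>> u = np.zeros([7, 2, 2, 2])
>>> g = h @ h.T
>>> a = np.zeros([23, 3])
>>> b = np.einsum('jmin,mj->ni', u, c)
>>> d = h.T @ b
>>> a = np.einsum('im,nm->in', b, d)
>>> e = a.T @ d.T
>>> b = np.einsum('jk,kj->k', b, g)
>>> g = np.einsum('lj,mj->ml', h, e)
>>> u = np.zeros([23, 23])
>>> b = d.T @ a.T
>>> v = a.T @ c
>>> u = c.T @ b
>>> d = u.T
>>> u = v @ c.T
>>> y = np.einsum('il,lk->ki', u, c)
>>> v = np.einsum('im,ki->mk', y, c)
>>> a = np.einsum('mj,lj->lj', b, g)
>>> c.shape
(2, 7)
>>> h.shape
(2, 23)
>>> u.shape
(23, 2)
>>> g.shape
(23, 2)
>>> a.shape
(23, 2)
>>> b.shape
(2, 2)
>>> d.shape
(2, 7)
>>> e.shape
(23, 23)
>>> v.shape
(23, 2)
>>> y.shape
(7, 23)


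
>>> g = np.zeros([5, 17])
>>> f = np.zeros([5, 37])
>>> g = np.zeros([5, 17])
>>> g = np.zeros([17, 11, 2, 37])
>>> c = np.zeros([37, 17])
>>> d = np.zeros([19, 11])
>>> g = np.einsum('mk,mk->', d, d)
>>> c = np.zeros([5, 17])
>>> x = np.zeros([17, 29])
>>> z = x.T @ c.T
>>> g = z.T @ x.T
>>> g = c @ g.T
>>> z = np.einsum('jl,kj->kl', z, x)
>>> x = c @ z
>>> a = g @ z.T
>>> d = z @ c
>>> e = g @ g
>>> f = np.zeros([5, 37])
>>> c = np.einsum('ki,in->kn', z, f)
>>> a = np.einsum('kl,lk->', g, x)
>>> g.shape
(5, 5)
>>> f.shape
(5, 37)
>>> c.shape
(17, 37)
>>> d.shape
(17, 17)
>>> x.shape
(5, 5)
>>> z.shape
(17, 5)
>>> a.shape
()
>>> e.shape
(5, 5)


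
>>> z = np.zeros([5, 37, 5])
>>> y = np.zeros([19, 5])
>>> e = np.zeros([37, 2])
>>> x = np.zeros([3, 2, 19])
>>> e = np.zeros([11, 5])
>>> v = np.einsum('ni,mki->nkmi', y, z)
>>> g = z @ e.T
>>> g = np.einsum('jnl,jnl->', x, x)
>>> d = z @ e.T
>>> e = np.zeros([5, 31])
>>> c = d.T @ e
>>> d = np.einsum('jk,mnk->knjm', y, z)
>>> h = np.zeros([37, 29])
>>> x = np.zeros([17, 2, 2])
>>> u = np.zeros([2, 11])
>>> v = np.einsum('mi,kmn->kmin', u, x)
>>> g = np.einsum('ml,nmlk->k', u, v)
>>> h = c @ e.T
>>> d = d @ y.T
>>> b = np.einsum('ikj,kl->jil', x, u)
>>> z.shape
(5, 37, 5)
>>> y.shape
(19, 5)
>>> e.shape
(5, 31)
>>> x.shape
(17, 2, 2)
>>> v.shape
(17, 2, 11, 2)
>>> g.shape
(2,)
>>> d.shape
(5, 37, 19, 19)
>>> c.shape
(11, 37, 31)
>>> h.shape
(11, 37, 5)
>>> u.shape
(2, 11)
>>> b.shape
(2, 17, 11)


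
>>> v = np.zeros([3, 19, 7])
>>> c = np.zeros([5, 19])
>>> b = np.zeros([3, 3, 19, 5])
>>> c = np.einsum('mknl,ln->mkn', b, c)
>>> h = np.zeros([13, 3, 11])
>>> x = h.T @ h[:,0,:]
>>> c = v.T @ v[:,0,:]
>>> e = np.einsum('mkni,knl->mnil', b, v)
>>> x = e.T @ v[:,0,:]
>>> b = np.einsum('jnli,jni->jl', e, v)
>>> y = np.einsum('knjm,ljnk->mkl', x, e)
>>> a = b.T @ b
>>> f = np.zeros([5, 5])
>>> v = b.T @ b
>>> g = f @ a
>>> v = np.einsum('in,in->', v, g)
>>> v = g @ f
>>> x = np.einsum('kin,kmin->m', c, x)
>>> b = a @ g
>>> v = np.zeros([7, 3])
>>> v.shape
(7, 3)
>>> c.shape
(7, 19, 7)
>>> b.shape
(5, 5)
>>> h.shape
(13, 3, 11)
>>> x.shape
(5,)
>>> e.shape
(3, 19, 5, 7)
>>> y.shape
(7, 7, 3)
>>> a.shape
(5, 5)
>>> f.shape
(5, 5)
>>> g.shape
(5, 5)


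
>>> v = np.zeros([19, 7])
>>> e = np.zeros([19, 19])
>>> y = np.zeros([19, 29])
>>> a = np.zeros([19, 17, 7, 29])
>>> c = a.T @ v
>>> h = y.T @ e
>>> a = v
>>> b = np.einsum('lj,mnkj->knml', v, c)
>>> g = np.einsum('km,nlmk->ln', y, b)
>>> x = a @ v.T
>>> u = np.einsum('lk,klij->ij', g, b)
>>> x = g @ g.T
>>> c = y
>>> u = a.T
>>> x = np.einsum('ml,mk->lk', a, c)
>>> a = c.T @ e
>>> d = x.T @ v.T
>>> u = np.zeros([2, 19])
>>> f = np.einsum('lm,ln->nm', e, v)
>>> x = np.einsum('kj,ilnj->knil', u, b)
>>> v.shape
(19, 7)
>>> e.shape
(19, 19)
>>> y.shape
(19, 29)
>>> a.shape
(29, 19)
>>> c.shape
(19, 29)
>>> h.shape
(29, 19)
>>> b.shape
(17, 7, 29, 19)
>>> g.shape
(7, 17)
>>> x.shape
(2, 29, 17, 7)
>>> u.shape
(2, 19)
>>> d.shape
(29, 19)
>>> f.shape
(7, 19)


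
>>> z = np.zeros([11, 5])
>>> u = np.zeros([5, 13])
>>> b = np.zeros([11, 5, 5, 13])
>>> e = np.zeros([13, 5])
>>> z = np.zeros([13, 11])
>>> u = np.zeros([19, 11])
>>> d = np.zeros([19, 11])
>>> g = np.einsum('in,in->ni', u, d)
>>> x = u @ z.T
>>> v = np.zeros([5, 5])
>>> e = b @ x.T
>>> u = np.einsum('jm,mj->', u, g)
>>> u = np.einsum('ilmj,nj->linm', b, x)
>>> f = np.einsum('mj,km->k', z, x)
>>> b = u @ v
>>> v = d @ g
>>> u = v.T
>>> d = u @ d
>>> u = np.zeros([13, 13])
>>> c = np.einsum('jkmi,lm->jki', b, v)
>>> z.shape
(13, 11)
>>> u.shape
(13, 13)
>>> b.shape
(5, 11, 19, 5)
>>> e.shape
(11, 5, 5, 19)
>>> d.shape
(19, 11)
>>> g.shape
(11, 19)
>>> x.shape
(19, 13)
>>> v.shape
(19, 19)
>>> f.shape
(19,)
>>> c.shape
(5, 11, 5)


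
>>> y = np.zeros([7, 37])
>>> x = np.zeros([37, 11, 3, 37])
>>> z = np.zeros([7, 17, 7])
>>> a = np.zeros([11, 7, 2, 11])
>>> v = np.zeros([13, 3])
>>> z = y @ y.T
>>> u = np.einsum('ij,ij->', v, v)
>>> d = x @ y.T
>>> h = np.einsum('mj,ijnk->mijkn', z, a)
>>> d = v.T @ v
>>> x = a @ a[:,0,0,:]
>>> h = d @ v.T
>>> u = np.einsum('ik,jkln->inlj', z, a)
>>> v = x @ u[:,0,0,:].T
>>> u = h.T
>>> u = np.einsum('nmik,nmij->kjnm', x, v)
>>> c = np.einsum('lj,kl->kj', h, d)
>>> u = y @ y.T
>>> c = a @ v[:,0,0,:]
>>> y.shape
(7, 37)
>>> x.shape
(11, 7, 2, 11)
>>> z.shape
(7, 7)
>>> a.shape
(11, 7, 2, 11)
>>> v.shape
(11, 7, 2, 7)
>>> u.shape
(7, 7)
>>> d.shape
(3, 3)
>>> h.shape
(3, 13)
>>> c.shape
(11, 7, 2, 7)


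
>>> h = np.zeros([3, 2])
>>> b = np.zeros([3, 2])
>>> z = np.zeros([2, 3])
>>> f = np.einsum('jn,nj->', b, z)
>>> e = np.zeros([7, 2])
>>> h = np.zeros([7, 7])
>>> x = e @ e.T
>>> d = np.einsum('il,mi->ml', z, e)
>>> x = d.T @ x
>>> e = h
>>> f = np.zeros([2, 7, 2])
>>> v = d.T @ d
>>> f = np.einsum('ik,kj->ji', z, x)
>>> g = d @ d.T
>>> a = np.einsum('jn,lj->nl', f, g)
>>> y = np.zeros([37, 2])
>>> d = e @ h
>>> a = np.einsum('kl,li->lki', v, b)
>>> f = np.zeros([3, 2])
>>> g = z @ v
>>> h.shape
(7, 7)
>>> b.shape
(3, 2)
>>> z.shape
(2, 3)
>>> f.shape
(3, 2)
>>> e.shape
(7, 7)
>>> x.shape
(3, 7)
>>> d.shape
(7, 7)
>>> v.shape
(3, 3)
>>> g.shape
(2, 3)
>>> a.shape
(3, 3, 2)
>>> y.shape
(37, 2)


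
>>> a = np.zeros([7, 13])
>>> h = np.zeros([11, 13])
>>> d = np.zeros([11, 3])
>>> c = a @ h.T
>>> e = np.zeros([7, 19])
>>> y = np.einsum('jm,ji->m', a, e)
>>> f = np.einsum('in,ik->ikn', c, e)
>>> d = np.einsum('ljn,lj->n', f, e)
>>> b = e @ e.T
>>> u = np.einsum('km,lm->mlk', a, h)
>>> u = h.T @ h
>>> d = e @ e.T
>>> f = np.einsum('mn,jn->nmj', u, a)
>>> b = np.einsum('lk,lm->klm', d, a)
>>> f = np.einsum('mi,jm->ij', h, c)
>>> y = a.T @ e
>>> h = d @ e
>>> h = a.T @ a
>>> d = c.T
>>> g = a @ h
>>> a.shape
(7, 13)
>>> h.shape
(13, 13)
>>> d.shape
(11, 7)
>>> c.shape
(7, 11)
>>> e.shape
(7, 19)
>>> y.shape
(13, 19)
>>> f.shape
(13, 7)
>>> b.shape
(7, 7, 13)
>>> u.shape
(13, 13)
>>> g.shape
(7, 13)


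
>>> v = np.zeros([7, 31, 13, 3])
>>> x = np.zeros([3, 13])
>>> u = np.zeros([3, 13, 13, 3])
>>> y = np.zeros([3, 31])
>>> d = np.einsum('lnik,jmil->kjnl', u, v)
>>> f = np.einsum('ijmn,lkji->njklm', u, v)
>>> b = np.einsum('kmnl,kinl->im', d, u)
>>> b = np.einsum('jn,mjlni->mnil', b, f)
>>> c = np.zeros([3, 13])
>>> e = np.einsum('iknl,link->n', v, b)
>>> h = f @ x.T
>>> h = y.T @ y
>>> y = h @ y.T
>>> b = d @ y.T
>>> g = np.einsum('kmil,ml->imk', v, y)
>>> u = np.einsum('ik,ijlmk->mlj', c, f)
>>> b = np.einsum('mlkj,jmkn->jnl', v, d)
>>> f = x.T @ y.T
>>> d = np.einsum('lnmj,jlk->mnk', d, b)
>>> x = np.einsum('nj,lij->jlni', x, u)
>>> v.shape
(7, 31, 13, 3)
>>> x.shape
(13, 7, 3, 31)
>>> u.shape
(7, 31, 13)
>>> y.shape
(31, 3)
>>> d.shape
(13, 7, 31)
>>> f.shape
(13, 31)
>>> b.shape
(3, 3, 31)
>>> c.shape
(3, 13)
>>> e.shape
(13,)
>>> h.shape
(31, 31)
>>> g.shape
(13, 31, 7)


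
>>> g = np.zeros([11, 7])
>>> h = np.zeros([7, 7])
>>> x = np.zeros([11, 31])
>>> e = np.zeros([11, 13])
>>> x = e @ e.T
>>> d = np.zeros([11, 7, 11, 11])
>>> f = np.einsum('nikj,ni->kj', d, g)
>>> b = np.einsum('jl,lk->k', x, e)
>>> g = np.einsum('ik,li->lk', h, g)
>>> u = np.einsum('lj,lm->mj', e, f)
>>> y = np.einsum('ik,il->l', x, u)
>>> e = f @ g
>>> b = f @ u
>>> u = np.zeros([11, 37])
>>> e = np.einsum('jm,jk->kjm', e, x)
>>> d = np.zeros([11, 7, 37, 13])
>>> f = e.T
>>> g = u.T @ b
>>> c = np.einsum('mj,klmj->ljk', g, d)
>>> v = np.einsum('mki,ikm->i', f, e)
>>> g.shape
(37, 13)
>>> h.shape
(7, 7)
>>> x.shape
(11, 11)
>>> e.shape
(11, 11, 7)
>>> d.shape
(11, 7, 37, 13)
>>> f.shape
(7, 11, 11)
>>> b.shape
(11, 13)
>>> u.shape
(11, 37)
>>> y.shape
(13,)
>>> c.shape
(7, 13, 11)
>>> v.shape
(11,)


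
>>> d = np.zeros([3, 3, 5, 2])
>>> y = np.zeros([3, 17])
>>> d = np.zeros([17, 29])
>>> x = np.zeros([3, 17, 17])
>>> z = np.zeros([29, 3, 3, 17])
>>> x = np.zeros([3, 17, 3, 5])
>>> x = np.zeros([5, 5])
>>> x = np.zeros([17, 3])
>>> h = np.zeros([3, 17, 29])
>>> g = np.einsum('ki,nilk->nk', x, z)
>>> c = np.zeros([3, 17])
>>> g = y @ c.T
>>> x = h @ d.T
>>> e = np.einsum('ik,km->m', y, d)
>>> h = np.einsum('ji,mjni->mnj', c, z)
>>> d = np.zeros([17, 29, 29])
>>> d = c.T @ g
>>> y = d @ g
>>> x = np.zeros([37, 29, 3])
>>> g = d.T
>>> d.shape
(17, 3)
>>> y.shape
(17, 3)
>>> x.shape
(37, 29, 3)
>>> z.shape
(29, 3, 3, 17)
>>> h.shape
(29, 3, 3)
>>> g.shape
(3, 17)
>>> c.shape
(3, 17)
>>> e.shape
(29,)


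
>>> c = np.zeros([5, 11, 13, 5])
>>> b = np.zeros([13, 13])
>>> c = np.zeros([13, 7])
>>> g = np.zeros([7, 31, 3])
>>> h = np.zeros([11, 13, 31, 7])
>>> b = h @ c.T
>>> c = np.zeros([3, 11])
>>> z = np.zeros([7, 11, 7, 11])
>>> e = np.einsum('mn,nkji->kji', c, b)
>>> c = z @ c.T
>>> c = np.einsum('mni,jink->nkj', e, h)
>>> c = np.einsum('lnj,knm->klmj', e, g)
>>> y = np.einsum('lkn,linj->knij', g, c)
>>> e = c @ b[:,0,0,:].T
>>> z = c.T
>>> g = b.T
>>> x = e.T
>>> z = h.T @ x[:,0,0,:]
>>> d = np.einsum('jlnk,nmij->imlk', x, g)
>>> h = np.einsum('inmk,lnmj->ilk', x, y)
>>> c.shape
(7, 13, 3, 13)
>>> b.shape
(11, 13, 31, 13)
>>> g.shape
(13, 31, 13, 11)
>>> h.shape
(11, 31, 7)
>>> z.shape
(7, 31, 13, 7)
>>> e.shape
(7, 13, 3, 11)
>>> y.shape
(31, 3, 13, 13)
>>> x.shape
(11, 3, 13, 7)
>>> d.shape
(13, 31, 3, 7)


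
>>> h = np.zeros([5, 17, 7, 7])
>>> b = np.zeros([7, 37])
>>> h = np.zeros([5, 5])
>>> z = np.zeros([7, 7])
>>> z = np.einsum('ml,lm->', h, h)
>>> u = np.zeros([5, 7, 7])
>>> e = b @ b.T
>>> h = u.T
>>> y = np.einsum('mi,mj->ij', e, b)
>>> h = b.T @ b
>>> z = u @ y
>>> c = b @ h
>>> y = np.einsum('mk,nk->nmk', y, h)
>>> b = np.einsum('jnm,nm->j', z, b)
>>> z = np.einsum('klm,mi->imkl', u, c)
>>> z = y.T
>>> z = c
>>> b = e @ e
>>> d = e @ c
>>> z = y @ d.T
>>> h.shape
(37, 37)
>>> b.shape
(7, 7)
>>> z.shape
(37, 7, 7)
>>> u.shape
(5, 7, 7)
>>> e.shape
(7, 7)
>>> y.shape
(37, 7, 37)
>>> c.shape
(7, 37)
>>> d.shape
(7, 37)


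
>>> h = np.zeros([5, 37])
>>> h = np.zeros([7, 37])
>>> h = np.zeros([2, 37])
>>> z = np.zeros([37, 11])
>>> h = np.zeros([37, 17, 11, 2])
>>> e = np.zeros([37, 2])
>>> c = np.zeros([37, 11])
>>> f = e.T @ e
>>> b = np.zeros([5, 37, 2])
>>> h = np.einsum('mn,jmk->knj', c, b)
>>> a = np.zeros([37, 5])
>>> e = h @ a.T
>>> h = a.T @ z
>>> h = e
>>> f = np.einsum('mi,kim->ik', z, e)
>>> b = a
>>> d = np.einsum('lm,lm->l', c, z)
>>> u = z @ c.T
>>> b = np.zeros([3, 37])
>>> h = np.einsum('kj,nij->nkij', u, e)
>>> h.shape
(2, 37, 11, 37)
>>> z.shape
(37, 11)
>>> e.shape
(2, 11, 37)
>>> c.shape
(37, 11)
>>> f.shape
(11, 2)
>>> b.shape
(3, 37)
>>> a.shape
(37, 5)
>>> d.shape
(37,)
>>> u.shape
(37, 37)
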